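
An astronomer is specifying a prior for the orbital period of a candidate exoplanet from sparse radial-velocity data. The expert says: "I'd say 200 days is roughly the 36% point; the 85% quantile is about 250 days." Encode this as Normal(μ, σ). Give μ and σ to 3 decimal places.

The p-quantile of Normal(μ,σ) is μ + z_p·σ, with z_{0.36} = -0.3585 and z_{0.85} = 1.036.
Eliminate σ: μ = (z₂·x₁ − z₁·x₂)/(z₂ − z₁) = (1.036·200 − (-0.3585)·250)/1.395 = 212.849.
Then σ = (x₂ − x₁)/(z₂ − z₁) = (250 − 200)/1.395 = 35.845.

μ = 212.849, σ = 35.845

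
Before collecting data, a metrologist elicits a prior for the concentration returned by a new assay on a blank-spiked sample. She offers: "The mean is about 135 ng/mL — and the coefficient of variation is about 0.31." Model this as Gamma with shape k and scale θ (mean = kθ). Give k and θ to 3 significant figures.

k ≈ 10.4, θ ≈ 13

For Gamma(k, scale θ): mean = kθ, variance = kθ², so CV = 1/√k.
CV = 0.31, hence k = 1/CV² = 10.4.
Then θ = mean/k = 135/10.4 = 13.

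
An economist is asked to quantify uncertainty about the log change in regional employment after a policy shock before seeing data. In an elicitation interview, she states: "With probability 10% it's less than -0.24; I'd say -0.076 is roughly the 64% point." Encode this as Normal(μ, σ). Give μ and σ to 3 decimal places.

μ = -0.112, σ = 0.100

For Normal(μ,σ), the p-quantile is μ + z_p·σ. Here z_{0.1} = -1.282, z_{0.64} = 0.3585.
So -0.24 = μ − 1.282σ and -0.076 = μ + 0.3585σ.
Subtracting: σ = (-0.076 − -0.24)/(0.3585 − (-1.282)) = 0.100.
Then μ = -0.24 − (-1.282)·0.100 = -0.112.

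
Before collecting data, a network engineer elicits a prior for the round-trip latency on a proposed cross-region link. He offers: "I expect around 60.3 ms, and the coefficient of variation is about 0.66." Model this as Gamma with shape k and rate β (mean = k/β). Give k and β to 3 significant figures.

For Gamma(k, rate β): mean = k/β, variance = k/β², so CV = 1/√k.
CV = 0.66, hence k = 1/CV² = 2.3.
Then β = k/mean = 2.3/60.3 = 0.0381.

k ≈ 2.3, β ≈ 0.0381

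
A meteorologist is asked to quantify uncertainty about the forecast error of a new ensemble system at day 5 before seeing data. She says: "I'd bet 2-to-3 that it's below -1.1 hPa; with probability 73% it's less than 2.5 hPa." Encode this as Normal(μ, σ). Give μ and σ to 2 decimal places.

μ = -0.05, σ = 4.16

The p-quantile of Normal(μ,σ) is μ + z_p·σ, with z_{0.4} = -0.2533 and z_{0.73} = 0.6128.
Eliminate σ: μ = (z₂·x₁ − z₁·x₂)/(z₂ − z₁) = (0.6128·-1.1 − (-0.2533)·2.5)/0.8662 = -0.05.
Then σ = (x₂ − x₁)/(z₂ − z₁) = (2.5 − -1.1)/0.8662 = 4.16.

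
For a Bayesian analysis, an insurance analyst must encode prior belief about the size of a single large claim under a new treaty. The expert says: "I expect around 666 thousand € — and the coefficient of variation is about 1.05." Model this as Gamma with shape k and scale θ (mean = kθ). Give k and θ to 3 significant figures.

For Gamma(k, scale θ): mean = kθ, variance = kθ², so CV = 1/√k.
CV = 1.05, hence k = 1/CV² = 0.907.
Then θ = mean/k = 666/0.907 = 734.

k ≈ 0.907, θ ≈ 734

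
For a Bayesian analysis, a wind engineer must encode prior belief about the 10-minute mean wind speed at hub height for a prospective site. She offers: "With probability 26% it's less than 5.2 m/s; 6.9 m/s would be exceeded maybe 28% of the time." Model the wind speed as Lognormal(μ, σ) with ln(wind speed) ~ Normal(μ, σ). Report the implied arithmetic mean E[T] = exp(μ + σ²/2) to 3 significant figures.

If T ~ Lognormal(μ,σ) then ln T ~ Normal(μ,σ), so the p-quantile of ln T is μ + z_p·σ.
ln(5.2) = 1.649 and ln(6.9) = 1.932; z_{0.26} = -0.6433, z_{0.72} = 0.5828.
σ = (1.932 − 1.649)/(0.5828 − (-0.6433)) = 0.231.
μ = 1.649 − (-0.6433)·0.231 = 1.797.
E[T] = exp(μ + σ²/2) = exp(1.797 + 0.0266) = 6.19 m/s.

E[T] ≈ 6.19 m/s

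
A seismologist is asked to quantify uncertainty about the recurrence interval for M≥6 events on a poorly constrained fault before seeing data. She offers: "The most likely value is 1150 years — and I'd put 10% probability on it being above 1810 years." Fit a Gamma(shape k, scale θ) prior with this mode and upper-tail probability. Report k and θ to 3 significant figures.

Gamma(k,θ) with k>1 has mode (k−1)θ, so θ = 1150/(k−1).
Need P(X < 1810) = 0.9 with θ tied to k this way. Start at k = 2, θ = 1150: P(X<1810) ≈ 0.467.
Too low — raise k to concentrate. Iterating converges to k ≈ 10.1.
Then θ = 1150/(10.1−1) ≈ 126.

k ≈ 10.1, θ ≈ 126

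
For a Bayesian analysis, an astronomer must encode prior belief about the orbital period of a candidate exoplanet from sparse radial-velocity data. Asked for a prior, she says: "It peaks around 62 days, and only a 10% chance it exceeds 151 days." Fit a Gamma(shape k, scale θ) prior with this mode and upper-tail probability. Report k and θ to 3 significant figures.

k ≈ 3.43, θ ≈ 25.6

Gamma(k,θ) with k>1 has mode (k−1)θ, so θ = 62/(k−1).
Need P(X < 151) = 0.9 with θ tied to k this way. Start at k = 2, θ = 62: P(X<151) ≈ 0.699.
Too low — raise k to concentrate. Iterating converges to k ≈ 3.43.
Then θ = 62/(3.43−1) ≈ 25.6.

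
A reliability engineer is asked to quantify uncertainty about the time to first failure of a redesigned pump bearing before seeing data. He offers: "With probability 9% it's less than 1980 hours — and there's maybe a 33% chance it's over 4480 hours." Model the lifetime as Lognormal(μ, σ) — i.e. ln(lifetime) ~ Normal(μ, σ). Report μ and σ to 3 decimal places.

If T ~ Lognormal(μ,σ) then ln T ~ Normal(μ,σ), so the p-quantile of ln T is μ + z_p·σ.
ln(1980) = 7.591 and ln(4480) = 8.407; z_{0.09} = -1.341, z_{0.67} = 0.4399.
σ = (8.407 − 7.591)/(0.4399 − (-1.341)) = 0.459.
μ = 7.591 − (-1.341)·0.459 = 8.206.

μ ≈ 8.206, σ ≈ 0.459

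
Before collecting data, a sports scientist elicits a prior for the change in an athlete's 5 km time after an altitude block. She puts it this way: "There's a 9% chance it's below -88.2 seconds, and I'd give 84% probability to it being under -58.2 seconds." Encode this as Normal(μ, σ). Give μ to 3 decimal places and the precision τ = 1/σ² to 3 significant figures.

The p-quantile of Normal(μ,σ) is μ + z_p·σ, with z_{0.09} = -1.341 and z_{0.84} = 0.9945.
Eliminate σ: μ = (z₂·x₁ − z₁·x₂)/(z₂ − z₁) = (0.9945·-88.2 − (-1.341)·-58.2)/2.335 = -70.976.
Then σ = (x₂ − x₁)/(z₂ − z₁) = (-58.2 − -88.2)/2.335 = 12.847.
Precision τ = 1/σ² = 1/12.85² = 0.00606.

μ = -70.976, τ = 0.00606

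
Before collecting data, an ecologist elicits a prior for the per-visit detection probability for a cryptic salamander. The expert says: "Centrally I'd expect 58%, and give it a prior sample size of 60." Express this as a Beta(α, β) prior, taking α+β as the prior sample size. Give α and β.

Under the effective-sample-size interpretation, Beta(α, β) has prior mean α/(α+β) and prior sample size α+β.
So α+β = 60 and α/(α+β) = 0.58, giving α = 0.58·60 = 34.8 and β = 60 − 34.8 = 25.2.

α = 34.8, β = 25.2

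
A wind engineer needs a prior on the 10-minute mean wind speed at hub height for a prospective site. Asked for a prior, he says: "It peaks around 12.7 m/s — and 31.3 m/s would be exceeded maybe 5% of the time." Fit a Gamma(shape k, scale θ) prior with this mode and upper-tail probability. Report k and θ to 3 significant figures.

Gamma(k,θ) with k>1 has mode (k−1)θ, so θ = 12.7/(k−1).
Need P(X < 31.3) = 0.95 with θ tied to k this way. Start at k = 2, θ = 12.7: P(X<31.3) ≈ 0.705.
Too low — raise k to concentrate. Iterating converges to k ≈ 4.34.
Then θ = 12.7/(4.34−1) ≈ 3.8.

k ≈ 4.34, θ ≈ 3.8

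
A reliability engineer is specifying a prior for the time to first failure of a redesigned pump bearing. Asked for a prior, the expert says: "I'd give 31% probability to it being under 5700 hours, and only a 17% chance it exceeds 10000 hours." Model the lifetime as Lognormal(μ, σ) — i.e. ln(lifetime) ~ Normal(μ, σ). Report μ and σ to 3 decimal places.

If T ~ Lognormal(μ,σ) then ln T ~ Normal(μ,σ), so the p-quantile of ln T is μ + z_p·σ.
ln(5700) = 8.648 and ln(10000) = 9.21; z_{0.31} = -0.4959, z_{0.83} = 0.9542.
σ = (9.21 − 8.648)/(0.9542 − (-0.4959)) = 0.388.
μ = 8.648 − (-0.4959)·0.388 = 8.840.

μ ≈ 8.840, σ ≈ 0.388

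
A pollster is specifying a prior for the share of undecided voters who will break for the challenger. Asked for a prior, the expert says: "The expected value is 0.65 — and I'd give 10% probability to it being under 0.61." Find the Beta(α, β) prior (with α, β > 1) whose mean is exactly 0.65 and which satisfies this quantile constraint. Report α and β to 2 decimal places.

α ≈ 153.60, β ≈ 82.71

With mean 0.65 fixed, write α = 0.65s, β = 0.35s where s = α+β.
Need P(θ < 0.61) = 0.1 under Beta(0.65s, 0.35s). Normal approximation: (q−m)/√(m(1−m)/s) ≈ z_{0.1} = -1.28, so s ≈ 0.65·0.35·(-1.28)²/(0.61−0.65)² = 233.5.
At s = 233.5: P(θ<0.61) ≈ 0.101. Adjusting to match 0.1 gives s ≈ 236.31.
So α = 0.65·236.31 ≈ 153.60, β = 0.35·236.31 ≈ 82.71.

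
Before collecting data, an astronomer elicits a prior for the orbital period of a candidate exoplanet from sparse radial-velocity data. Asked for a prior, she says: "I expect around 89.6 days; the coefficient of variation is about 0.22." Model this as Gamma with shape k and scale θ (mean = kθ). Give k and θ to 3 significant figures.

k ≈ 20.7, θ ≈ 4.34

For Gamma(k, scale θ): mean = kθ, variance = kθ², so CV = 1/√k.
CV = 0.22, hence k = 1/CV² = 20.7.
Then θ = mean/k = 89.6/20.7 = 4.34.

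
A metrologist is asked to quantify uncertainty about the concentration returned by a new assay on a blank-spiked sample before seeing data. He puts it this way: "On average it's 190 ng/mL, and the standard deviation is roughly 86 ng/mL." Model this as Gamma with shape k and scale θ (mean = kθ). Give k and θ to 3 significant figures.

k ≈ 4.88, θ ≈ 38.9

For Gamma(k, scale θ): mean = kθ, variance = kθ², so CV = 1/√k.
CV = SD/mean = 86/190 = 0.4526, hence k = 1/CV² = 4.88.
Then θ = mean/k = 190/4.88 = 38.9.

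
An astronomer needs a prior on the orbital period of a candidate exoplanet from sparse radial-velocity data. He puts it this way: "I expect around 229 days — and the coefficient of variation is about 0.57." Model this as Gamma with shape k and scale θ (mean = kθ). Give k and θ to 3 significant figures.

k ≈ 3.08, θ ≈ 74.4

For Gamma(k, scale θ): mean = kθ, variance = kθ², so CV = 1/√k.
CV = 0.57, hence k = 1/CV² = 3.08.
Then θ = mean/k = 229/3.08 = 74.4.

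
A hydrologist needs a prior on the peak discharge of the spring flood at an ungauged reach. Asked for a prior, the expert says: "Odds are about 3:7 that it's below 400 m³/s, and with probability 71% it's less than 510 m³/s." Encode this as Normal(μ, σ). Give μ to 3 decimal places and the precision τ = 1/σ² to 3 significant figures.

For Normal(μ,σ), the p-quantile is μ + z_p·σ. Here z_{0.3} = -0.5244, z_{0.71} = 0.5534.
So 400 = μ − 0.5244σ and 510 = μ + 0.5534σ.
Subtracting: σ = (510 − 400)/(0.5534 − (-0.5244)) = 102.061.
Then μ = 400 − (-0.5244)·102.061 = 453.521.
Precision τ = 1/σ² = 1/102.1² = 9.6e-05.

μ = 453.521, τ = 9.6e-05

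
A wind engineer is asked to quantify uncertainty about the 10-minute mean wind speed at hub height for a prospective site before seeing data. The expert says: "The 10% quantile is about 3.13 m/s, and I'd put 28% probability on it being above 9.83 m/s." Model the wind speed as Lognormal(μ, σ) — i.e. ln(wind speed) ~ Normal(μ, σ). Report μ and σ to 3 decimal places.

μ ≈ 1.928, σ ≈ 0.614

If T ~ Lognormal(μ,σ) then ln T ~ Normal(μ,σ), so the p-quantile of ln T is μ + z_p·σ.
ln(3.13) = 1.141 and ln(9.83) = 2.285; z_{0.1} = -1.282, z_{0.72} = 0.5828.
σ = (2.285 − 1.141)/(0.5828 − (-1.282)) = 0.614.
μ = 1.141 − (-1.282)·0.614 = 1.928.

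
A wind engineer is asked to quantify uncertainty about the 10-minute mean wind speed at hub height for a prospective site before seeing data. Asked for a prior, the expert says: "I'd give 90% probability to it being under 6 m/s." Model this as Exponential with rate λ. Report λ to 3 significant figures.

λ ≈ 0.384

P(T < 6.0) = 1 − e^(−λ·6.0) = 0.9, so λ = −ln(1−0.9)/6.0 = −ln(0.1)/6.0 = 0.384.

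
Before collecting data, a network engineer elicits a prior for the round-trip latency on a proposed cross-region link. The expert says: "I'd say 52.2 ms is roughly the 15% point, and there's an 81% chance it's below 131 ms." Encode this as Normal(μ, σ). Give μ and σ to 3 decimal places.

For Normal(μ,σ), the p-quantile is μ + z_p·σ. Here z_{0.15} = -1.036, z_{0.81} = 0.8779.
So 52.2 = μ − 1.036σ and 131 = μ + 0.8779σ.
Subtracting: σ = (131 − 52.2)/(0.8779 − (-1.036)) = 41.163.
Then μ = 52.2 − (-1.036)·41.163 = 94.863.

μ = 94.863, σ = 41.163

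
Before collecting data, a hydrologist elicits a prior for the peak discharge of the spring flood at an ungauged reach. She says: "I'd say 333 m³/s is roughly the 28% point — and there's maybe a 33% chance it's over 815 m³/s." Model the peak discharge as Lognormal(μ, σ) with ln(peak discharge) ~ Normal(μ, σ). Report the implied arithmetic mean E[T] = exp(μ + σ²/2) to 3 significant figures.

E[T] ≈ 813 m³/s

If T ~ Lognormal(μ,σ) then ln T ~ Normal(μ,σ), so the p-quantile of ln T is μ + z_p·σ.
ln(333) = 5.808 and ln(815) = 6.703; z_{0.28} = -0.5828, z_{0.67} = 0.4399.
σ = (6.703 − 5.808)/(0.4399 − (-0.5828)) = 0.875.
μ = 5.808 − (-0.5828)·0.875 = 6.318.
E[T] = exp(μ + σ²/2) = exp(6.318 + 0.3829) = 813 m³/s.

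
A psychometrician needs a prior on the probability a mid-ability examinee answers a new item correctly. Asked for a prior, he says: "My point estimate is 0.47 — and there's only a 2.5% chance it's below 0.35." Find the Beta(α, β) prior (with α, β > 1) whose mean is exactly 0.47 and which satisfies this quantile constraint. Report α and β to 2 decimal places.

α ≈ 30.10, β ≈ 33.94

With mean 0.47 fixed, write α = 0.47s, β = 0.53s where s = α+β.
Need P(θ < 0.35) = 0.025 under Beta(0.47s, 0.53s). Normal approximation: (q−m)/√(m(1−m)/s) ≈ z_{0.025} = -1.96, so s ≈ 0.47·0.53·(-1.96)²/(0.35−0.47)² = 66.5.
At s = 66.5: P(θ<0.35) ≈ 0.023. Adjusting to match 0.025 gives s ≈ 64.03.
So α = 0.47·64.03 ≈ 30.10, β = 0.53·64.03 ≈ 33.94.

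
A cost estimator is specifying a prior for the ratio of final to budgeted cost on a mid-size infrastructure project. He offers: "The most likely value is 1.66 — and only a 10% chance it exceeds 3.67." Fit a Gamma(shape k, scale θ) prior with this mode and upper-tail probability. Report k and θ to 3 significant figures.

k ≈ 4.05, θ ≈ 0.543

Gamma(k,θ) with k>1 has mode (k−1)θ, so θ = 1.66/(k−1).
Need P(X < 3.67) = 0.9 with θ tied to k this way. Start at k = 2, θ = 1.66: P(X<3.67) ≈ 0.648.
Too low — raise k to concentrate. Iterating converges to k ≈ 4.05.
Then θ = 1.66/(4.05−1) ≈ 0.543.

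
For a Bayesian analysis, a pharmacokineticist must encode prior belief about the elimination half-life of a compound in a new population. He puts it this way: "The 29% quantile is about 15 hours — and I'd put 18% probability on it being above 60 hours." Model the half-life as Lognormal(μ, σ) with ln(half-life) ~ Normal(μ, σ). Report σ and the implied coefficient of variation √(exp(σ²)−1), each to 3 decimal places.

If T ~ Lognormal(μ,σ) then ln T ~ Normal(μ,σ), so the p-quantile of ln T is μ + z_p·σ.
ln(15) = 2.708 and ln(60) = 4.094; z_{0.29} = -0.5534, z_{0.82} = 0.9154.
σ = (4.094 − 2.708)/(0.9154 − (-0.5534)) = 0.944.
μ = 2.708 − (-0.5534)·0.944 = 3.230.
CV = √(exp(σ²)−1) = √(exp(0.8909)−1) = 1.199.

σ ≈ 0.944, CV ≈ 1.199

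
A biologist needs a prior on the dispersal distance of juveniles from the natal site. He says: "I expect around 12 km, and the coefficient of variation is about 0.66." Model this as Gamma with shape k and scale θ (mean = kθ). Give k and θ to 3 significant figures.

k ≈ 2.3, θ ≈ 5.23

For Gamma(k, scale θ): mean = kθ, variance = kθ², so CV = 1/√k.
CV = 0.66, hence k = 1/CV² = 2.3.
Then θ = mean/k = 12/2.3 = 5.23.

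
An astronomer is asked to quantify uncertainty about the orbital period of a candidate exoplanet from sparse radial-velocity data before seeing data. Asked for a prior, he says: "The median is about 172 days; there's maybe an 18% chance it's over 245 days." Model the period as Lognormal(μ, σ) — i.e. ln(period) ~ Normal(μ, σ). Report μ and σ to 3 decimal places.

If T ~ Lognormal(μ,σ) then ln T ~ Normal(μ,σ), so the p-quantile of ln T is μ + z_p·σ.
ln(172) = 5.147 and ln(245) = 5.501; z_{0.5} = 0, z_{0.82} = 0.9154.
σ = (5.501 − 5.147)/(0.9154 − (0)) = 0.386.
μ = 5.147 − (0)·0.386 = 5.147.

μ ≈ 5.147, σ ≈ 0.386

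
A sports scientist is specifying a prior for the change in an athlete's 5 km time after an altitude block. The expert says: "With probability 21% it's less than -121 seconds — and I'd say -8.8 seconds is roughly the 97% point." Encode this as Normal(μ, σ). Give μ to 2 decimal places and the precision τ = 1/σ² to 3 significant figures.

μ = -87.33, τ = 0.000574

The p-quantile of Normal(μ,σ) is μ + z_p·σ, with z_{0.21} = -0.8064 and z_{0.97} = 1.881.
Eliminate σ: μ = (z₂·x₁ − z₁·x₂)/(z₂ − z₁) = (1.881·-121 − (-0.8064)·-8.8)/2.687 = -87.33.
Then σ = (x₂ − x₁)/(z₂ − z₁) = (-8.8 − -121)/2.687 = 41.75.
Precision τ = 1/σ² = 1/41.75² = 0.000574.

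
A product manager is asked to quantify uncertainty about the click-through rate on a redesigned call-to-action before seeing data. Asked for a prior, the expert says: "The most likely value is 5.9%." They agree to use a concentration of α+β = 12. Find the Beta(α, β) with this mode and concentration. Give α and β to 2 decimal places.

For α,β > 1 the Beta mode is (α−1)/(α+β−2). With α+β = 12, the mode is (α−1)/10.
Set (α−1)/10 = 0.059 → α = 1 + 0.059·10 = 1.59.
β = 12 − α = 10.41.

α = 1.59, β = 10.41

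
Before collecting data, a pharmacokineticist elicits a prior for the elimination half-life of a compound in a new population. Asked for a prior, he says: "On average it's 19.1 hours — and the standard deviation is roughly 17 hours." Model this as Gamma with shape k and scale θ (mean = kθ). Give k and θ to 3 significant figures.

k ≈ 1.26, θ ≈ 15.1

For Gamma(k, scale θ): mean = kθ, variance = kθ², so CV = 1/√k.
CV = SD/mean = 17/19.1 = 0.8901, hence k = 1/CV² = 1.26.
Then θ = mean/k = 19.1/1.26 = 15.1.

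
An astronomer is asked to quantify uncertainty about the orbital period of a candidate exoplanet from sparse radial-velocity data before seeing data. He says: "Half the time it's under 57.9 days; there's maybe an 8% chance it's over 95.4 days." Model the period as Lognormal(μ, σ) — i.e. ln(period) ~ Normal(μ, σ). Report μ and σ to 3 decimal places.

μ ≈ 4.059, σ ≈ 0.355

If T ~ Lognormal(μ,σ) then ln T ~ Normal(μ,σ), so the p-quantile of ln T is μ + z_p·σ.
ln(57.9) = 4.059 and ln(95.4) = 4.558; z_{0.5} = 0, z_{0.92} = 1.405.
σ = (4.558 − 4.059)/(1.405 − (0)) = 0.355.
μ = 4.059 − (0)·0.355 = 4.059.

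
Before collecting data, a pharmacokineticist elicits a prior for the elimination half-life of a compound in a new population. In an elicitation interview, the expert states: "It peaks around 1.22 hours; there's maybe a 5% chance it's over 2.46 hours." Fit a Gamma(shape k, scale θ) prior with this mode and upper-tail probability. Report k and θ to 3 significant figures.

k ≈ 6.63, θ ≈ 0.217

Gamma(k,θ) with k>1 has mode (k−1)θ, so θ = 1.22/(k−1).
Need P(X < 2.46) = 0.95 with θ tied to k this way. Start at k = 2, θ = 1.22: P(X<2.46) ≈ 0.598.
Too low — raise k to concentrate. Iterating converges to k ≈ 6.63.
Then θ = 1.22/(6.63−1) ≈ 0.217.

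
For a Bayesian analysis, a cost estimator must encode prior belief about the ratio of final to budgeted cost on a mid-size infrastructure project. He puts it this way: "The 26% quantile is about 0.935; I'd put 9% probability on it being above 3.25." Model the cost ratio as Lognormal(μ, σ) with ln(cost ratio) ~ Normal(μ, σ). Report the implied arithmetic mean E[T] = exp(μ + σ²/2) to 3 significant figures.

If T ~ Lognormal(μ,σ) then ln T ~ Normal(μ,σ), so the p-quantile of ln T is μ + z_p·σ.
ln(0.935) = -0.06721 and ln(3.25) = 1.179; z_{0.26} = -0.6433, z_{0.91} = 1.341.
σ = (1.179 − -0.06721)/(1.341 − (-0.6433)) = 0.628.
μ = -0.06721 − (-0.6433)·0.628 = 0.337.
E[T] = exp(μ + σ²/2) = exp(0.337 + 0.1971) = 1.71.

E[T] ≈ 1.71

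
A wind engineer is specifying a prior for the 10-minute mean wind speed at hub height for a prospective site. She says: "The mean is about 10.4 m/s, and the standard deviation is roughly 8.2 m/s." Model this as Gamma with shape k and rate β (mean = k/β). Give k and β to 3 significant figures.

k ≈ 1.61, β ≈ 0.155

For Gamma(k, rate β): mean = k/β, variance = k/β², so CV = 1/√k.
CV = SD/mean = 8.2/10.4 = 0.7885, hence k = 1/CV² = 1.61.
Then β = k/mean = 1.61/10.4 = 0.155.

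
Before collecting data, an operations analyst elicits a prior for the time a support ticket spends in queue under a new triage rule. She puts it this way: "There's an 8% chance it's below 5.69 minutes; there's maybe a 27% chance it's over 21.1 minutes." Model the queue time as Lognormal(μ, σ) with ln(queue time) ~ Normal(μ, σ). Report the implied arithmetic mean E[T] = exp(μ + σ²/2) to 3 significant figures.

E[T] ≈ 17.5 minutes

If T ~ Lognormal(μ,σ) then ln T ~ Normal(μ,σ), so the p-quantile of ln T is μ + z_p·σ.
ln(5.69) = 1.739 and ln(21.1) = 3.049; z_{0.08} = -1.405, z_{0.73} = 0.6128.
σ = (3.049 − 1.739)/(0.6128 − (-1.405)) = 0.649.
μ = 1.739 − (-1.405)·0.649 = 2.651.
E[T] = exp(μ + σ²/2) = exp(2.651 + 0.2109) = 17.5 minutes.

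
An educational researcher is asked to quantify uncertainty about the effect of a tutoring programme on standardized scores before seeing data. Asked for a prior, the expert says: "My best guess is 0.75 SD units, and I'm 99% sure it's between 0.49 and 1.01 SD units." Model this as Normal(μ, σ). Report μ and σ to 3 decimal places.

μ = 0.750, σ = 0.101

A symmetric 99% interval runs μ ± z·σ with z = 2.576.
Half-width = 0.26, so σ = 0.26/2.576 = 0.101.
μ is the stated best guess, 0.750.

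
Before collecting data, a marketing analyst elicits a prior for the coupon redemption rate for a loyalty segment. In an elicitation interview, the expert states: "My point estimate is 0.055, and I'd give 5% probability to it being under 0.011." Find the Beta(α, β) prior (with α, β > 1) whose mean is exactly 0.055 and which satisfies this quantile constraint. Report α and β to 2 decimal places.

α ≈ 2.14, β ≈ 36.77

With mean 0.055 fixed, write α = 0.055s, β = 0.945s where s = α+β.
Need P(θ < 0.011) = 0.05 under Beta(0.055s, 0.945s). Normal approximation: (q−m)/√(m(1−m)/s) ≈ z_{0.05} = -1.64, so s ≈ 0.055·0.945·(-1.64)²/(0.011−0.055)² = 72.6.
At s = 72.6: P(θ<0.011) ≈ 0.008. Adjusting to match 0.05 gives s ≈ 38.91.
So α = 0.055·38.91 ≈ 2.14, β = 0.945·38.91 ≈ 36.77.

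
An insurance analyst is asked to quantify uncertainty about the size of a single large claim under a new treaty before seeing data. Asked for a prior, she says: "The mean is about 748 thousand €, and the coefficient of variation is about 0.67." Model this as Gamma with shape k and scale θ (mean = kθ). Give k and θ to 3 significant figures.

k ≈ 2.23, θ ≈ 336

For Gamma(k, scale θ): mean = kθ, variance = kθ², so CV = 1/√k.
CV = 0.67, hence k = 1/CV² = 2.23.
Then θ = mean/k = 748/2.23 = 336.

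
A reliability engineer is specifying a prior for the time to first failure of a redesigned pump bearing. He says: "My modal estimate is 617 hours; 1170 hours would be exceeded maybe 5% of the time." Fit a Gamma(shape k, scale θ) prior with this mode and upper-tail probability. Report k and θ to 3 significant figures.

k ≈ 7.79, θ ≈ 90.9

Gamma(k,θ) with k>1 has mode (k−1)θ, so θ = 617/(k−1).
Need P(X < 1170) = 0.95 with θ tied to k this way. Start at k = 2, θ = 617: P(X<1170) ≈ 0.565.
Too low — raise k to concentrate. Iterating converges to k ≈ 7.79.
Then θ = 617/(7.79−1) ≈ 90.9.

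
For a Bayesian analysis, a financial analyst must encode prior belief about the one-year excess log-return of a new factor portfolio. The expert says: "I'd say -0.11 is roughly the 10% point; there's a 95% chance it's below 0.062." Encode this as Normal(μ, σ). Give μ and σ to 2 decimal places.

For Normal(μ,σ), the p-quantile is μ + z_p·σ. Here z_{0.1} = -1.282, z_{0.95} = 1.645.
So -0.11 = μ − 1.282σ and 0.062 = μ + 1.645σ.
Subtracting: σ = (0.062 − -0.11)/(1.645 − (-1.282)) = 0.06.
Then μ = -0.11 − (-1.282)·0.06 = -0.03.

μ = -0.03, σ = 0.06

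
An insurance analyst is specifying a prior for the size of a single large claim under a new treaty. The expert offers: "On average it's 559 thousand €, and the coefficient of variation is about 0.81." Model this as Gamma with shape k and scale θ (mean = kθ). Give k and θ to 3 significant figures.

For Gamma(k, scale θ): mean = kθ, variance = kθ², so CV = 1/√k.
CV = 0.81, hence k = 1/CV² = 1.52.
Then θ = mean/k = 559/1.52 = 367.

k ≈ 1.52, θ ≈ 367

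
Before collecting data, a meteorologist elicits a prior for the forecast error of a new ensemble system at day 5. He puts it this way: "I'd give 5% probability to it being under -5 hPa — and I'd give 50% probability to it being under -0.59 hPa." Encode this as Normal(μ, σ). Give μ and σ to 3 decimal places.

The p-quantile of Normal(μ,σ) is μ + z_p·σ, with z_{0.05} = -1.645 and z_{0.5} = 0.
Eliminate σ: μ = (z₂·x₁ − z₁·x₂)/(z₂ − z₁) = (0·-5 − (-1.645)·-0.59)/1.645 = -0.590.
Then σ = (x₂ − x₁)/(z₂ − z₁) = (-0.59 − -5)/1.645 = 2.681.

μ = -0.590, σ = 2.681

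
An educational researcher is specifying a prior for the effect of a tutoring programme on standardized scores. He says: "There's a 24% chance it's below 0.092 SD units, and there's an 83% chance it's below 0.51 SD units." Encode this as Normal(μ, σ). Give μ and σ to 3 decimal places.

μ = 0.270, σ = 0.252

For Normal(μ,σ), the p-quantile is μ + z_p·σ. Here z_{0.24} = -0.7063, z_{0.83} = 0.9542.
So 0.092 = μ − 0.7063σ and 0.51 = μ + 0.9542σ.
Subtracting: σ = (0.51 − 0.092)/(0.9542 − (-0.7063)) = 0.252.
Then μ = 0.092 − (-0.7063)·0.252 = 0.270.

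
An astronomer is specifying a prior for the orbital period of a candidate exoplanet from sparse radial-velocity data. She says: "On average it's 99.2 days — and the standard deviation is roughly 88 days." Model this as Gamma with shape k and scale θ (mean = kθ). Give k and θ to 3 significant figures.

k ≈ 1.27, θ ≈ 78.1

For Gamma(k, scale θ): mean = kθ, variance = kθ², so CV = 1/√k.
CV = SD/mean = 88/99.2 = 0.8871, hence k = 1/CV² = 1.27.
Then θ = mean/k = 99.2/1.27 = 78.1.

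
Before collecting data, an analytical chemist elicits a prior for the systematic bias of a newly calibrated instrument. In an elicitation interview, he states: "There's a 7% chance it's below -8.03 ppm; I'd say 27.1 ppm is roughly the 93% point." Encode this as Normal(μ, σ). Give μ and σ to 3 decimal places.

For Normal(μ,σ), the p-quantile is μ + z_p·σ. Here z_{0.07} = -1.476, z_{0.93} = 1.476.
So -8.03 = μ − 1.476σ and 27.1 = μ + 1.476σ.
Subtracting: σ = (27.1 − -8.03)/(1.476 − (-1.476)) = 11.902.
Then μ = -8.03 − (-1.476)·11.902 = 9.535.

μ = 9.535, σ = 11.902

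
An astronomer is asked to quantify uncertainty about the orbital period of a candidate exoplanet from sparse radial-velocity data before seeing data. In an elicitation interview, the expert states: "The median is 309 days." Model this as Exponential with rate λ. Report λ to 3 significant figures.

Exponential median = ln 2 / λ, so λ = ln 2 / 309.0 = 0.00224.

λ ≈ 0.00224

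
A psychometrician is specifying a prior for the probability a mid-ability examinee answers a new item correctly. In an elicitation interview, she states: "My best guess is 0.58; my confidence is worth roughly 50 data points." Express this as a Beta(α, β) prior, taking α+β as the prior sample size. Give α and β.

α = 29, β = 21

Under the effective-sample-size interpretation, Beta(α, β) has prior mean α/(α+β) and prior sample size α+β.
So α+β = 50 and α/(α+β) = 0.58, giving α = 0.58·50 = 29 and β = 50 − 29 = 21.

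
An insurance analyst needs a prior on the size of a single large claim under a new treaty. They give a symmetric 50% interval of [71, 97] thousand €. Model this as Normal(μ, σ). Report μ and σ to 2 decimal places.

A symmetric 50% interval runs μ ± z·σ with z = 0.6745.
Half-width = 13, so σ = 13/0.6745 = 19.27.
μ is the interval midpoint, 84.00.

μ = 84.00, σ = 19.27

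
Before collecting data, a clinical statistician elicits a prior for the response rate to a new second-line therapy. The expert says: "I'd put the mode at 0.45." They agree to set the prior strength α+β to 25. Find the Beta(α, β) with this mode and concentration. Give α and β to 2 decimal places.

α = 11.35, β = 13.65

For α,β > 1 the Beta mode is (α−1)/(α+β−2). With α+β = 25, the mode is (α−1)/23.
Set (α−1)/23 = 0.45 → α = 1 + 0.45·23 = 11.35.
β = 25 − α = 13.65.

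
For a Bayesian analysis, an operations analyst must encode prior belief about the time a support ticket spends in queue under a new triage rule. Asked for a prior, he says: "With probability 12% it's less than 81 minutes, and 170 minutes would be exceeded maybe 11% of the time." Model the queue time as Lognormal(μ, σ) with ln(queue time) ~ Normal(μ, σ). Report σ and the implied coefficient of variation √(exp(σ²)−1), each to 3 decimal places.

σ ≈ 0.309, CV ≈ 0.316

If T ~ Lognormal(μ,σ) then ln T ~ Normal(μ,σ), so the p-quantile of ln T is μ + z_p·σ.
ln(81) = 4.394 and ln(170) = 5.136; z_{0.12} = -1.175, z_{0.89} = 1.227.
σ = (5.136 − 4.394)/(1.227 − (-1.175)) = 0.309.
μ = 4.394 − (-1.175)·0.309 = 4.757.
CV = √(exp(σ²)−1) = √(exp(0.0953)−1) = 0.316.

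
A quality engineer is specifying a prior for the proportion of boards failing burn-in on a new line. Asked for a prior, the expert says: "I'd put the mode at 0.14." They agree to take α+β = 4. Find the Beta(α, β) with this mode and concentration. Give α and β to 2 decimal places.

α = 1.28, β = 2.72

For α,β > 1 the Beta mode is (α−1)/(α+β−2). With α+β = 4, the mode is (α−1)/2.
Set (α−1)/2 = 0.14 → α = 1 + 0.14·2 = 1.28.
β = 4 − α = 2.72.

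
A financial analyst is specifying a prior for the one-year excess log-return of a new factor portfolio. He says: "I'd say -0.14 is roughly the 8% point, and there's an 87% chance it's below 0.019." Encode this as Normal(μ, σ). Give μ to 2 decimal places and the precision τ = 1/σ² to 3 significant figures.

For Normal(μ,σ), the p-quantile is μ + z_p·σ. Here z_{0.08} = -1.405, z_{0.87} = 1.126.
So -0.14 = μ − 1.405σ and 0.019 = μ + 1.126σ.
Subtracting: σ = (0.019 − -0.14)/(1.126 − (-1.405)) = 0.06.
Then μ = -0.14 − (-1.405)·0.06 = -0.05.
Precision τ = 1/σ² = 1/0.06281² = 253.

μ = -0.05, τ = 253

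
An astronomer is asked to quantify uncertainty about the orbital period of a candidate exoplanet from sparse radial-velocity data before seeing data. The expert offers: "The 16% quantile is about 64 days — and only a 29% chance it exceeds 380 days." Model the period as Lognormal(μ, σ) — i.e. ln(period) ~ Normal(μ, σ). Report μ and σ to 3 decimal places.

If T ~ Lognormal(μ,σ) then ln T ~ Normal(μ,σ), so the p-quantile of ln T is μ + z_p·σ.
ln(64) = 4.159 and ln(380) = 5.94; z_{0.16} = -0.9945, z_{0.71} = 0.5534.
σ = (5.94 − 4.159)/(0.5534 − (-0.9945)) = 1.151.
μ = 4.159 − (-0.9945)·1.151 = 5.303.

μ ≈ 5.303, σ ≈ 1.151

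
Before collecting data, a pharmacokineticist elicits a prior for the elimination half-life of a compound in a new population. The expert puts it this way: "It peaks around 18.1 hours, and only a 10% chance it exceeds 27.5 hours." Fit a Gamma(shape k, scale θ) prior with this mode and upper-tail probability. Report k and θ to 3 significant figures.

Gamma(k,θ) with k>1 has mode (k−1)θ, so θ = 18.1/(k−1).
Need P(X < 27.5) = 0.9 with θ tied to k this way. Start at k = 2, θ = 18.1: P(X<27.5) ≈ 0.449.
Too low — raise k to concentrate. Iterating converges to k ≈ 11.7.
Then θ = 18.1/(11.7−1) ≈ 1.7.

k ≈ 11.7, θ ≈ 1.7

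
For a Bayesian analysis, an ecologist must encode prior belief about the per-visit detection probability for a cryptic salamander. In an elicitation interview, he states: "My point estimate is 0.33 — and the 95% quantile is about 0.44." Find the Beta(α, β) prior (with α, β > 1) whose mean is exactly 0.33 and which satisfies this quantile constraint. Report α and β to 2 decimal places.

α ≈ 17.16, β ≈ 34.84

With mean 0.33 fixed, write α = 0.33s, β = 0.67s where s = α+β.
Need P(θ < 0.44) = 0.95 under Beta(0.33s, 0.67s). Normal approximation: (q−m)/√(m(1−m)/s) ≈ z_{0.95} = 1.64, so s ≈ 0.33·0.67·(1.64)²/(0.44−0.33)² = 49.4.
At s = 49.4: P(θ<0.44) ≈ 0.946. Adjusting to match 0.95 gives s ≈ 52.00.
So α = 0.33·52.00 ≈ 17.16, β = 0.67·52.00 ≈ 34.84.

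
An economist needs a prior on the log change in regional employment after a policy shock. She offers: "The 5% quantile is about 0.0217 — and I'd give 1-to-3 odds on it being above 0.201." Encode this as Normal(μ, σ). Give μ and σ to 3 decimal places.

μ = 0.149, σ = 0.077

The p-quantile of Normal(μ,σ) is μ + z_p·σ, with z_{0.05} = -1.645 and z_{0.75} = 0.6745.
Eliminate σ: μ = (z₂·x₁ − z₁·x₂)/(z₂ − z₁) = (0.6745·0.0217 − (-1.645)·0.201)/2.319 = 0.149.
Then σ = (x₂ − x₁)/(z₂ − z₁) = (0.201 − 0.0217)/2.319 = 0.077.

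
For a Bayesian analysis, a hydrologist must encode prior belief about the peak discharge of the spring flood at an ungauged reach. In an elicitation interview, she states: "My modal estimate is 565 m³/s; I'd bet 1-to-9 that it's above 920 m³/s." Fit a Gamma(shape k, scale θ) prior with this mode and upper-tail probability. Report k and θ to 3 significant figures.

k ≈ 8.92, θ ≈ 71.3

Gamma(k,θ) with k>1 has mode (k−1)θ, so θ = 565/(k−1).
Need P(X < 920) = 0.9 with θ tied to k this way. Start at k = 2, θ = 565: P(X<920) ≈ 0.484.
Too low — raise k to concentrate. Iterating converges to k ≈ 8.92.
Then θ = 565/(8.92−1) ≈ 71.3.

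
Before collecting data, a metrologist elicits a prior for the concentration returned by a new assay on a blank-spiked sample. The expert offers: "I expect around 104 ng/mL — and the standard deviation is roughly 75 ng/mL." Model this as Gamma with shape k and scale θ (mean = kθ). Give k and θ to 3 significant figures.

For Gamma(k, scale θ): mean = kθ, variance = kθ², so CV = 1/√k.
CV = SD/mean = 75/104 = 0.7212, hence k = 1/CV² = 1.92.
Then θ = mean/k = 104/1.92 = 54.1.

k ≈ 1.92, θ ≈ 54.1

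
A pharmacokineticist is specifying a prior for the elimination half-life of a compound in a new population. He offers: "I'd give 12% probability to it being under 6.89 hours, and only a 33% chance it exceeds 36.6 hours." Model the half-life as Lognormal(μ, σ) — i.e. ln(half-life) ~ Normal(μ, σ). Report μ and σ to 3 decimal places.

If T ~ Lognormal(μ,σ) then ln T ~ Normal(μ,σ), so the p-quantile of ln T is μ + z_p·σ.
ln(6.89) = 1.93 and ln(36.6) = 3.6; z_{0.12} = -1.175, z_{0.67} = 0.4399.
σ = (3.6 − 1.93)/(0.4399 − (-1.175)) = 1.034.
μ = 1.93 − (-1.175)·1.034 = 3.145.

μ ≈ 3.145, σ ≈ 1.034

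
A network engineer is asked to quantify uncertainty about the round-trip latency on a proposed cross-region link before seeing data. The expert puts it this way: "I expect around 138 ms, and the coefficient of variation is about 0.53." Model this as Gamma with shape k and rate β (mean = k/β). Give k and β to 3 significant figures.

k ≈ 3.56, β ≈ 0.0258

For Gamma(k, rate β): mean = k/β, variance = k/β², so CV = 1/√k.
CV = 0.53, hence k = 1/CV² = 3.56.
Then β = k/mean = 3.56/138 = 0.0258.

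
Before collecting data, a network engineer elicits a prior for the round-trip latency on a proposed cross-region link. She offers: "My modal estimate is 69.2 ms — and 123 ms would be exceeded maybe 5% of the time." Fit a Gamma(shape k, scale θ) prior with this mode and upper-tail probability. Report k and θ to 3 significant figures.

k ≈ 9.43, θ ≈ 8.21

Gamma(k,θ) with k>1 has mode (k−1)θ, so θ = 69.2/(k−1).
Need P(X < 123) = 0.95 with θ tied to k this way. Start at k = 2, θ = 69.2: P(X<123) ≈ 0.530.
Too low — raise k to concentrate. Iterating converges to k ≈ 9.43.
Then θ = 69.2/(9.43−1) ≈ 8.21.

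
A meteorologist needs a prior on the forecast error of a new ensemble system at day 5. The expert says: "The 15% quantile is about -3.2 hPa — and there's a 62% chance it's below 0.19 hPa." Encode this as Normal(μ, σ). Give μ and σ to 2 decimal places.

μ = -0.58, σ = 2.53

For Normal(μ,σ), the p-quantile is μ + z_p·σ. Here z_{0.15} = -1.036, z_{0.62} = 0.3055.
So -3.2 = μ − 1.036σ and 0.19 = μ + 0.3055σ.
Subtracting: σ = (0.19 − -3.2)/(0.3055 − (-1.036)) = 2.53.
Then μ = -3.2 − (-1.036)·2.53 = -0.58.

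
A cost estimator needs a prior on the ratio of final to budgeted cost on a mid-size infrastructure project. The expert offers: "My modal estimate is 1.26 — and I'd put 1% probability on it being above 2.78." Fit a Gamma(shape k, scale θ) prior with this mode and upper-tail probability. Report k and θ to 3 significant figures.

Gamma(k,θ) with k>1 has mode (k−1)θ, so θ = 1.26/(k−1).
Need P(X < 2.78) = 0.99 with θ tied to k this way. Start at k = 2, θ = 1.26: P(X<2.78) ≈ 0.647.
Too low — raise k to concentrate. Iterating converges to k ≈ 8.69.
Then θ = 1.26/(8.69−1) ≈ 0.164.

k ≈ 8.69, θ ≈ 0.164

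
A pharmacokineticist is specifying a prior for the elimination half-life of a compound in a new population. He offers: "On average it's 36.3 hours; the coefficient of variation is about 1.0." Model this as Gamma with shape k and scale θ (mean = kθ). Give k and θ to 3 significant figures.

For Gamma(k, scale θ): mean = kθ, variance = kθ², so CV = 1/√k.
CV = 1.0, hence k = 1/CV² = 1.
Then θ = mean/k = 36.3/1 = 36.3.

k ≈ 1, θ ≈ 36.3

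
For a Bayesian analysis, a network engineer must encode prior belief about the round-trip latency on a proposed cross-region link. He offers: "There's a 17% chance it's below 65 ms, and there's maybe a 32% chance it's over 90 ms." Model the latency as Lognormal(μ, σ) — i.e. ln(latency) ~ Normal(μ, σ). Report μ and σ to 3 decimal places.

μ ≈ 4.393, σ ≈ 0.229

If T ~ Lognormal(μ,σ) then ln T ~ Normal(μ,σ), so the p-quantile of ln T is μ + z_p·σ.
ln(65) = 4.174 and ln(90) = 4.5; z_{0.17} = -0.9542, z_{0.68} = 0.4677.
σ = (4.5 − 4.174)/(0.4677 − (-0.9542)) = 0.229.
μ = 4.174 − (-0.9542)·0.229 = 4.393.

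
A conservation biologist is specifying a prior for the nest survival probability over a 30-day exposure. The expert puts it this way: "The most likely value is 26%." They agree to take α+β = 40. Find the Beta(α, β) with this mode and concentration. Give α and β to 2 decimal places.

α = 10.88, β = 29.12

For α,β > 1 the Beta mode is (α−1)/(α+β−2). With α+β = 40, the mode is (α−1)/38.
Set (α−1)/38 = 0.26 → α = 1 + 0.26·38 = 10.88.
β = 40 − α = 29.12.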